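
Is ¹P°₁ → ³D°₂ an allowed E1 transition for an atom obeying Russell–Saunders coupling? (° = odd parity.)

Initial level: S=0, L=1, J=1, parity odd. Final level: S=1, L=2, J=2, parity odd.
Parity must change: odd → odd — fails.
ΔS = 0: S: 0 → 1 — fails.
ΔL = 0, ±1 (not L=0↔0): L: 1 → 2, ΔL = +1 — ok.
ΔJ = 0, ±1 (not J=0↔0): J: 1 → 2, ΔJ = +1 — ok.
Rule(s) violated: parity, ΔS.

forbidden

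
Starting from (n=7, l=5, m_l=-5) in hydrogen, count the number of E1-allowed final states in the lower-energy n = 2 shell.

0

E1 requires l_f ∈ {4, 6}, but neither lies in [0, 1], so no final state is reachable.
Total: 0.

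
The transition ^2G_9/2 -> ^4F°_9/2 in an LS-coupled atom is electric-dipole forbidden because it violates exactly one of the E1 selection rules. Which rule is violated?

Initial level: S=1/2, L=4, J=9/2, parity even. Final level: S=3/2, L=3, J=9/2, parity odd.
ΔS = 0: S: 1/2 → 3/2 — violated.
ΔJ = 0, ±1 (not J=0↔0): J: 9/2 → 9/2, ΔJ = +0 — satisfied.
ΔL = 0, ±1 (not L=0↔0): L: 4 → 3, ΔL = -1 — satisfied.
Parity must change: even → odd — satisfied.

the ΔS = 0 rule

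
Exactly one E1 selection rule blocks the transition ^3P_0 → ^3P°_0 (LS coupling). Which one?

Reading off the term symbols: S 1→1, L 1→1, J 0→0, parity even→odd.
Parity must change: even → odd — satisfied.
ΔS = 0: S: 1 → 1 — satisfied.
ΔL = 0, ±1 (not L=0↔0): L: 1 → 1, ΔL = +0 — satisfied.
ΔJ = 0, ±1 (not J=0↔0): J: 0 → 0, ΔJ = +0 — violated.

the J=0 ↔ J=0 exclusion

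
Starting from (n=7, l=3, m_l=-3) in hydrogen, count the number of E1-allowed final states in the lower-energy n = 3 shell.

E1 requires Δl = ±1, so l_f ∈ {2, 4}; with 0 ≤ l_f ≤ n_f−1 = 2, the allowed l_f values are {2}.
For l_f = 2: m_f ∈ {m_i−1, m_i, m_i+1} ∩ [−2, 2] = {-2} → 1 state.
Total: 1.

1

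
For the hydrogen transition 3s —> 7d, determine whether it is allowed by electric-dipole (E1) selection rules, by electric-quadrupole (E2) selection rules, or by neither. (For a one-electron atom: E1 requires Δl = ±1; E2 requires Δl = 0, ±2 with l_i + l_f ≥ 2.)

Δl = 2 − 0 = +2; l_i + l_f = 2.
E1 (Δl = ±1): not satisfied.
E2 (Δl = 0,±2, l_i+l_f ≥ 2): satisfied.

E2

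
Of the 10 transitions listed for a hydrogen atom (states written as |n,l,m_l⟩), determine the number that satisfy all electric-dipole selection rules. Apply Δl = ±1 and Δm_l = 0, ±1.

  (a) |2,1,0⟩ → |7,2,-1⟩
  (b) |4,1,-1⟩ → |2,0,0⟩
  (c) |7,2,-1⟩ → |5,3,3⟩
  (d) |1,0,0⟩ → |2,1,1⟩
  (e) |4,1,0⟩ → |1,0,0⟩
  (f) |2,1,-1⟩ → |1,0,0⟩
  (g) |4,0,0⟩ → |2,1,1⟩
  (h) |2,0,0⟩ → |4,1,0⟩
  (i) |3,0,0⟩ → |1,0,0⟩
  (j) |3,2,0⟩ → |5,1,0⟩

8

(a) allowed
(b) allowed
(c) forbidden — Δm_l = +4 (E1 requires Δm_l = 0, ±1)
(d) allowed
(e) allowed
(f) allowed
(g) allowed
(h) allowed
(i) forbidden — Δl = +0 (E1 requires Δl = ±1)
(j) allowed
Total allowed: 8 of 10.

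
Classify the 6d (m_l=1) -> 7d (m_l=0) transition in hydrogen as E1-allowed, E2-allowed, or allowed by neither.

E2

Δl = 2 − 2 = +0; l_i + l_f = 4.
Δm_l = -1.
E1 (Δl = ±1, |Δm_l| ≤ 1): not satisfied.
E2 (Δl = 0,±2, l_i+l_f ≥ 2, |Δm_l| ≤ 2): satisfied.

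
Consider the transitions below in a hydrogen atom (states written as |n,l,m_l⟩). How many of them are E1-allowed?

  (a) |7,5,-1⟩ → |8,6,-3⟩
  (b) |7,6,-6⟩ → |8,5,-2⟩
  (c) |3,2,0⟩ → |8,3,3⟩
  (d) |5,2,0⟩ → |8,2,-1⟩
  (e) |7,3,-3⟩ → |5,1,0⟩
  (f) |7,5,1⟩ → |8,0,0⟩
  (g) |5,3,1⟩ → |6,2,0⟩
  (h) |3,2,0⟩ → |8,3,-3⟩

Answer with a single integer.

(a) forbidden — Δm_l = -2 (E1 requires Δm_l = 0, ±1)
(b) forbidden — Δm_l = +4 (E1 requires Δm_l = 0, ±1)
(c) forbidden — Δm_l = +3 (E1 requires Δm_l = 0, ±1)
(d) forbidden — Δl = +0 (E1 requires Δl = ±1)
(e) forbidden — Δl = -2 (E1 requires Δl = ±1); Δm_l = +3 (E1 requires Δm_l = 0, ±1)
(f) forbidden — Δl = -5 (E1 requires Δl = ±1)
(g) allowed
(h) forbidden — Δm_l = -3 (E1 requires Δm_l = 0, ±1)
Total allowed: 1 of 8.

1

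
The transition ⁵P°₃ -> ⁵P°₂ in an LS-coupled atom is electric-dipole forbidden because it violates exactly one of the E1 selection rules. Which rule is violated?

parity

Initial level: S=2, L=1, J=3, parity odd. Final level: S=2, L=1, J=2, parity odd.
ΔL = 0, ±1 (not L=0↔0): L: 1 → 1, ΔL = +0 — passes.
ΔS = 0: S: 2 → 2 — passes.
Parity must change: odd → odd — fails.
ΔJ = 0, ±1 (not J=0↔0): J: 3 → 2, ΔJ = -1 — passes.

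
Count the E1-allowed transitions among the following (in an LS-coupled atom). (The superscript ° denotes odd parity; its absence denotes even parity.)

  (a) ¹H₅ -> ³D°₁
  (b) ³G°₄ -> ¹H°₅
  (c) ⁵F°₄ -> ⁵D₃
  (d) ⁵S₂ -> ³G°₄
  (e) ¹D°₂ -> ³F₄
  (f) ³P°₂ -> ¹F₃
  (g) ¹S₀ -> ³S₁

(a) forbidden (ΔS, ΔL, ΔJ fail)
(b) forbidden (parity, ΔS fail)
(c) allowed
(d) forbidden (ΔS, ΔL, ΔJ fail)
(e) forbidden (ΔS, ΔJ fail)
(f) forbidden (ΔS, ΔL fail)
(g) forbidden (parity, ΔS, ΔL fail)
Total allowed: 1 of 7.

1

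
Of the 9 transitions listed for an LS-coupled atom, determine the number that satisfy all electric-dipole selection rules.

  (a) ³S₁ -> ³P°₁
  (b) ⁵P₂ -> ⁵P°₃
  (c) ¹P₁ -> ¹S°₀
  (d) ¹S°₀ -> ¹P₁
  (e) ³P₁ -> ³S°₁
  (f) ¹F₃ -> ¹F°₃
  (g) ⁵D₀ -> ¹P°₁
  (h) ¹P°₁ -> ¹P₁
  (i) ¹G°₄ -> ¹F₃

(a) allowed
(b) allowed
(c) allowed
(d) allowed
(e) allowed
(f) allowed
(g) forbidden (ΔS fails)
(h) allowed
(i) allowed
Total allowed: 8 of 9.

8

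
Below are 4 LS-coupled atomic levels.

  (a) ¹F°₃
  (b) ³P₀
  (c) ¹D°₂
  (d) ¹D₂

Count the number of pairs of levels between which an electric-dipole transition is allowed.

(a)–(b): forbidden (ΔS, ΔL, ΔJ).
(a)–(c): forbidden (parity).
(a)–(d): allowed.
(b)–(c): forbidden (ΔS, ΔJ).
(b)–(d): forbidden (parity, ΔS, ΔJ).
(c)–(d): allowed.
Allowed pairs: 2 of 6.

2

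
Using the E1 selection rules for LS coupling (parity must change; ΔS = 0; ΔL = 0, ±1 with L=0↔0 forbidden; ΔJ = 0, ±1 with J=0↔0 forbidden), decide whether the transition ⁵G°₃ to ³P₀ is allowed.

forbidden

Initial level: S=2, L=4, J=3, parity odd. Final level: S=1, L=1, J=0, parity even.
Parity must change: odd → even — passes.
ΔS = 0: S: 2 → 1 — fails.
ΔL = 0, ±1 (not L=0↔0): L: 4 → 1, ΔL = -3 — fails.
ΔJ = 0, ±1 (not J=0↔0): J: 3 → 0, ΔJ = -3 — fails.
Rule(s) violated: ΔS, ΔL, ΔJ.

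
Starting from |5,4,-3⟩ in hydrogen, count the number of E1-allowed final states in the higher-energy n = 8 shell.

5

E1 requires Δl = ±1, so l_f ∈ {3, 5}; with 0 ≤ l_f ≤ n_f−1 = 7, the allowed l_f values are {3, 5}.
For l_f = 3: m_f ∈ {m_i−1, m_i, m_i+1} ∩ [−3, 3] = {-3, -2} → 2 states.
For l_f = 5: m_f ∈ {m_i−1, m_i, m_i+1} ∩ [−5, 5] = {-4, -3, -2} → 3 states.
Total: 5.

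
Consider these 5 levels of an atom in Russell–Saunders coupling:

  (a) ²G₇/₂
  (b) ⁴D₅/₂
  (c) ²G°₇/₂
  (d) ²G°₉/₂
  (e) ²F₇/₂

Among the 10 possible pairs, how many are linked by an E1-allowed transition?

(a)–(b): forbidden (parity, ΔS, ΔL).
(a)–(c): allowed.
(a)–(d): allowed.
(a)–(e): forbidden (parity).
(b)–(c): forbidden (ΔS, ΔL).
(b)–(d): forbidden (ΔS, ΔL, ΔJ).
(b)–(e): forbidden (parity, ΔS).
(c)–(d): forbidden (parity).
(c)–(e): allowed.
(d)–(e): allowed.
Allowed pairs: 4 of 10.

4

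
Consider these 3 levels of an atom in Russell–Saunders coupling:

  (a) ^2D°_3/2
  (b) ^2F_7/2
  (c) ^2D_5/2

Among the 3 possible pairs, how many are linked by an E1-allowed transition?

(a)–(b): forbidden (ΔJ).
(a)–(c): allowed.
(b)–(c): forbidden (parity).
Allowed pairs: 1 of 3.

1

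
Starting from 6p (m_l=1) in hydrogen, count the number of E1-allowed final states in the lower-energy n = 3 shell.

E1 requires Δl = ±1, so l_f ∈ {0, 2}; with 0 ≤ l_f ≤ n_f−1 = 2, the allowed l_f values are {0, 2}.
For l_f = 0: m_f ∈ {m_i−1, m_i, m_i+1} ∩ [−0, 0] = {0} → 1 state.
For l_f = 2: m_f ∈ {m_i−1, m_i, m_i+1} ∩ [−2, 2] = {0, 1, 2} → 3 states.
Total: 4.

4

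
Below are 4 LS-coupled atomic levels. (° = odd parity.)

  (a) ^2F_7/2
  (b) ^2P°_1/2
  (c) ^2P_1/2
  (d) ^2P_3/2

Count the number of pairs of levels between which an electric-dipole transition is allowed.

2

(a)–(b): forbidden (ΔL, ΔJ).
(a)–(c): forbidden (parity, ΔL, ΔJ).
(a)–(d): forbidden (parity, ΔL, ΔJ).
(b)–(c): allowed.
(b)–(d): allowed.
(c)–(d): forbidden (parity).
Allowed pairs: 2 of 6.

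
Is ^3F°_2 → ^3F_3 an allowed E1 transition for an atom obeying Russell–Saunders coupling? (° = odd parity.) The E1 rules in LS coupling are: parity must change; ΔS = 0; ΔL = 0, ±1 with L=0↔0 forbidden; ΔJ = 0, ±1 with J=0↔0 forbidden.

allowed

Initial level: S=1, L=3, J=2, parity odd. Final level: S=1, L=3, J=3, parity even.
Parity must change: odd → even — satisfied.
ΔS = 0: S: 1 → 1 — satisfied.
ΔL = 0, ±1 (not L=0↔0): L: 3 → 3, ΔL = +0 — satisfied.
ΔJ = 0, ±1 (not J=0↔0): J: 2 → 3, ΔJ = +1 — satisfied.
All four E1 rules are satisfied.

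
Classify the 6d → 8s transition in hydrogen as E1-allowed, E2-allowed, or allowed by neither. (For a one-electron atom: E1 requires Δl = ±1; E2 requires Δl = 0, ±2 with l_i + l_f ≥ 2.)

Δl = 0 − 2 = -2; l_i + l_f = 2.
E1 (Δl = ±1): not satisfied.
E2 (Δl = 0,±2, l_i+l_f ≥ 2): satisfied.

E2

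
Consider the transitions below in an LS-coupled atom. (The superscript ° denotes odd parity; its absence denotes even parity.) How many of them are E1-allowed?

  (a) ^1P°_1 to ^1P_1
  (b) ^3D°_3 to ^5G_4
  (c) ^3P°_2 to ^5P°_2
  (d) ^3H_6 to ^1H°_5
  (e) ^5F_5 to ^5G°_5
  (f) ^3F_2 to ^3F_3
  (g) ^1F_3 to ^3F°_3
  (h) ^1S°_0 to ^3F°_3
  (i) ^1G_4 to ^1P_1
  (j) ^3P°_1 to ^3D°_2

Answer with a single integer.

2

(a) allowed
(b) forbidden (ΔS, ΔL fail)
(c) forbidden (parity, ΔS fail)
(d) forbidden (ΔS fails)
(e) allowed
(f) forbidden (parity fails)
(g) forbidden (ΔS fails)
(h) forbidden (parity, ΔS, ΔL, ΔJ fail)
(i) forbidden (parity, ΔL, ΔJ fail)
(j) forbidden (parity fails)
Total allowed: 2 of 10.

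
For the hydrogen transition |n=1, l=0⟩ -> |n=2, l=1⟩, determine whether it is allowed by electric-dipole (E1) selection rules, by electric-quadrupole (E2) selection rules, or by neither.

E1

Δl = 1 − 0 = +1; l_i + l_f = 1.
E1 (Δl = ±1): satisfied.
E2 (Δl = 0,±2, l_i+l_f ≥ 2): not satisfied.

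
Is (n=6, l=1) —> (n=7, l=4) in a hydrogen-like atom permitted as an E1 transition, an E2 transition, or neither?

neither

Δl = 4 − 1 = +3; l_i + l_f = 5.
E1 (Δl = ±1): not satisfied.
E2 (Δl = 0,±2, l_i+l_f ≥ 2): not satisfied.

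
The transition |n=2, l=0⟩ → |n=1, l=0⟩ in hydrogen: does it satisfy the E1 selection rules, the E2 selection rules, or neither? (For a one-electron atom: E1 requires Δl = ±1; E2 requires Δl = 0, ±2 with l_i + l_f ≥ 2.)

neither

Δl = 0 − 0 = +0; l_i + l_f = 0.
E1 (Δl = ±1): not satisfied.
E2 (Δl = 0,±2, l_i+l_f ≥ 2): not satisfied.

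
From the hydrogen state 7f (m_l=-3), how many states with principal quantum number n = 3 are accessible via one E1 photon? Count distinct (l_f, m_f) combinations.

1

E1 requires Δl = ±1, so l_f ∈ {2, 4}; with 0 ≤ l_f ≤ n_f−1 = 2, the allowed l_f values are {2}.
For l_f = 2: m_f ∈ {m_i−1, m_i, m_i+1} ∩ [−2, 2] = {-2} → 1 state.
Total: 1.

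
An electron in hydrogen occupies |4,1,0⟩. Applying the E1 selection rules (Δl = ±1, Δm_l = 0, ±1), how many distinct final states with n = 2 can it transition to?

1

E1 requires Δl = ±1, so l_f ∈ {0, 2}; with 0 ≤ l_f ≤ n_f−1 = 1, the allowed l_f values are {0}.
For l_f = 0: m_f ∈ {m_i−1, m_i, m_i+1} ∩ [−0, 0] = {0} → 1 state.
Total: 1.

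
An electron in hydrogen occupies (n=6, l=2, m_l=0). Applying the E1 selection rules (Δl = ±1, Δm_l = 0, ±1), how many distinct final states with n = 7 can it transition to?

6

E1 requires Δl = ±1, so l_f ∈ {1, 3}; with 0 ≤ l_f ≤ n_f−1 = 6, the allowed l_f values are {1, 3}.
For l_f = 1: m_f ∈ {m_i−1, m_i, m_i+1} ∩ [−1, 1] = {-1, 0, 1} → 3 states.
For l_f = 3: m_f ∈ {m_i−1, m_i, m_i+1} ∩ [−3, 3] = {-1, 0, 1} → 3 states.
Total: 6.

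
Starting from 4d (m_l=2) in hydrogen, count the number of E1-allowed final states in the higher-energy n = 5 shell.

4

E1 requires Δl = ±1, so l_f ∈ {1, 3}; with 0 ≤ l_f ≤ n_f−1 = 4, the allowed l_f values are {1, 3}.
For l_f = 1: m_f ∈ {m_i−1, m_i, m_i+1} ∩ [−1, 1] = {1} → 1 state.
For l_f = 3: m_f ∈ {m_i−1, m_i, m_i+1} ∩ [−3, 3] = {1, 2, 3} → 3 states.
Total: 4.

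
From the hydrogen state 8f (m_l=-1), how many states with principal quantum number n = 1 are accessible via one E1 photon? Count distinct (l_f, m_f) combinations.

E1 requires l_f ∈ {2, 4}, but neither lies in [0, 0], so no final state is reachable.
Total: 0.

0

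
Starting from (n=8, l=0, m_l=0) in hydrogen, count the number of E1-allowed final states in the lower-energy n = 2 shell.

3

E1 requires Δl = ±1, so l_f ∈ {-1, 1}; with 0 ≤ l_f ≤ n_f−1 = 1, the allowed l_f values are {1}.
For l_f = 1: m_f ∈ {m_i−1, m_i, m_i+1} ∩ [−1, 1] = {-1, 0, 1} → 3 states.
Total: 3.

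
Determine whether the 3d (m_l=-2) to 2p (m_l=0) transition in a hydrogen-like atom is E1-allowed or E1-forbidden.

forbidden

Δl = 1 − 2 = -1; the E1 rule Δl = ±1 is ✓.
m_l: -2 → 0 (Δm_l = +2). |Δm_l| ≤ 1 ✗.
The transition is electric-dipole forbidden.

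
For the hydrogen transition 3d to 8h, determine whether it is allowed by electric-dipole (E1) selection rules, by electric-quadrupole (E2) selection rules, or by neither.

Δl = 5 − 2 = +3; l_i + l_f = 7.
E1 (Δl = ±1): not satisfied.
E2 (Δl = 0,±2, l_i+l_f ≥ 2): not satisfied.

neither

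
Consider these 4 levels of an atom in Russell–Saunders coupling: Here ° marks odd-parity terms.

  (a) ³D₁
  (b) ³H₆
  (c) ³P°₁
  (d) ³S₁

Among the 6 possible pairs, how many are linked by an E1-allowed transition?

(a)–(b): forbidden (parity, ΔL, ΔJ).
(a)–(c): allowed.
(a)–(d): forbidden (parity, ΔL).
(b)–(c): forbidden (ΔL, ΔJ).
(b)–(d): forbidden (parity, ΔL, ΔJ).
(c)–(d): allowed.
Allowed pairs: 2 of 6.

2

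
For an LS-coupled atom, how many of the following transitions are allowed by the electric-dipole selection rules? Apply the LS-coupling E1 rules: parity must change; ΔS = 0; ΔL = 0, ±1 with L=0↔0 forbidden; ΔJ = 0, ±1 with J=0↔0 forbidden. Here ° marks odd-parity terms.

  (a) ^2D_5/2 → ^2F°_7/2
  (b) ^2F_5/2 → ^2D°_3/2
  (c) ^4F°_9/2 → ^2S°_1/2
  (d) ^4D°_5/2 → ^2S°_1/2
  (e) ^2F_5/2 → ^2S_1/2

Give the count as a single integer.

2

(a) allowed
(b) allowed
(c) forbidden (parity, ΔS, ΔL, ΔJ fail)
(d) forbidden (parity, ΔS, ΔL, ΔJ fail)
(e) forbidden (parity, ΔL, ΔJ fail)
Total allowed: 2 of 5.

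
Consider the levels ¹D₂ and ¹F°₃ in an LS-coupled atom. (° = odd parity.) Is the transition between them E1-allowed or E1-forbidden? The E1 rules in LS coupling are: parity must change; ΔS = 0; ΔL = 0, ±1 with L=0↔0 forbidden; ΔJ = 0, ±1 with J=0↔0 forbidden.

allowed

Parity must change: even → odd — passes.
ΔS = 0: S: 0 → 0 — passes.
ΔL = 0, ±1 (not L=0↔0): L: 2 → 3, ΔL = +1 — passes.
ΔJ = 0, ±1 (not J=0↔0): J: 2 → 3, ΔJ = +1 — passes.
All four E1 rules are satisfied.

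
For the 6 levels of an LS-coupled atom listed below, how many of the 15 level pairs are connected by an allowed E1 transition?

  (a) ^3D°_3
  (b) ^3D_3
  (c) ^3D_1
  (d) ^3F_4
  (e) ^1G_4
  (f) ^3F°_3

(a)–(b): allowed.
(a)–(c): forbidden (ΔJ).
(a)–(d): allowed.
(a)–(e): forbidden (ΔS, ΔL).
(a)–(f): forbidden (parity).
(b)–(c): forbidden (parity, ΔJ).
(b)–(d): forbidden (parity).
(b)–(e): forbidden (parity, ΔS, ΔL).
(b)–(f): allowed.
(c)–(d): forbidden (parity, ΔJ).
(c)–(e): forbidden (parity, ΔS, ΔL, ΔJ).
(c)–(f): forbidden (ΔJ).
(d)–(e): forbidden (parity, ΔS).
(d)–(f): allowed.
(e)–(f): forbidden (ΔS).
Allowed pairs: 4 of 15.

4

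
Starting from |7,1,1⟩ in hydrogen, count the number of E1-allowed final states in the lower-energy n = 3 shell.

4

E1 requires Δl = ±1, so l_f ∈ {0, 2}; with 0 ≤ l_f ≤ n_f−1 = 2, the allowed l_f values are {0, 2}.
For l_f = 0: m_f ∈ {m_i−1, m_i, m_i+1} ∩ [−0, 0] = {0} → 1 state.
For l_f = 2: m_f ∈ {m_i−1, m_i, m_i+1} ∩ [−2, 2] = {0, 1, 2} → 3 states.
Total: 4.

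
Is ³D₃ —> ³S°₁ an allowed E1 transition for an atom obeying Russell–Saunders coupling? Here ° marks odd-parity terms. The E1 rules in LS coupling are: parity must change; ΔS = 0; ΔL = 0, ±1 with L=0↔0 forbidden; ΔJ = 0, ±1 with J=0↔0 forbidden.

forbidden

ΔJ = 0, ±1 (not J=0↔0): J: 3 → 1, ΔJ = -2 — fails.
ΔS = 0: S: 1 → 1 — passes.
Parity must change: even → odd — passes.
ΔL = 0, ±1 (not L=0↔0): L: 2 → 0, ΔL = -2 — fails.
Rule(s) violated: ΔL, ΔJ.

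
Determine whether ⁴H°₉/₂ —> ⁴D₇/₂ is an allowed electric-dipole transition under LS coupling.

Reading off the term symbols: S 3/2→3/2, L 5→2, J 9/2→7/2, parity odd→even.
Parity must change: odd → even — passes.
ΔS = 0: S: 3/2 → 3/2 — passes.
ΔL = 0, ±1 (not L=0↔0): L: 5 → 2, ΔL = -3 — fails.
ΔJ = 0, ±1 (not J=0↔0): J: 9/2 → 7/2, ΔJ = -1 — passes.
Rule(s) violated: ΔL.

forbidden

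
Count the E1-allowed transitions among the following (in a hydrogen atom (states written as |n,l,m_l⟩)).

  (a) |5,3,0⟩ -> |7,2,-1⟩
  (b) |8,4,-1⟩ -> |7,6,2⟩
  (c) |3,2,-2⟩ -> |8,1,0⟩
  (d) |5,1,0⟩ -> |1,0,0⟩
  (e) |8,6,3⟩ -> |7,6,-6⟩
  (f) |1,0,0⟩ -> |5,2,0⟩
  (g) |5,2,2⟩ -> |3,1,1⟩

(a) allowed
(b) forbidden — Δl = +2 (E1 requires Δl = ±1); Δm_l = +3 (E1 requires Δm_l = 0, ±1)
(c) forbidden — Δm_l = +2 (E1 requires Δm_l = 0, ±1)
(d) allowed
(e) forbidden — Δl = +0 (E1 requires Δl = ±1); Δm_l = -9 (E1 requires Δm_l = 0, ±1)
(f) forbidden — Δl = +2 (E1 requires Δl = ±1)
(g) allowed
Total allowed: 3 of 7.

3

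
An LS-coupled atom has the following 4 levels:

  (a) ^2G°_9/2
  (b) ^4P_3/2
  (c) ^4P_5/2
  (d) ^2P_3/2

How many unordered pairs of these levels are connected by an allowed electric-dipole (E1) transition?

(a)–(b): forbidden (ΔS, ΔL, ΔJ).
(a)–(c): forbidden (ΔS, ΔL, ΔJ).
(a)–(d): forbidden (ΔL, ΔJ).
(b)–(c): forbidden (parity).
(b)–(d): forbidden (parity, ΔS).
(c)–(d): forbidden (parity, ΔS).
Allowed pairs: 0 of 6.

0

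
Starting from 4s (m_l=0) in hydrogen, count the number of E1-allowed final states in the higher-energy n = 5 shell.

E1 requires Δl = ±1, so l_f ∈ {-1, 1}; with 0 ≤ l_f ≤ n_f−1 = 4, the allowed l_f values are {1}.
For l_f = 1: m_f ∈ {m_i−1, m_i, m_i+1} ∩ [−1, 1] = {-1, 0, 1} → 3 states.
Total: 3.

3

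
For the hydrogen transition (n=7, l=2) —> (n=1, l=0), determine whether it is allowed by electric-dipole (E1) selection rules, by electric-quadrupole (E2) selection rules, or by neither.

E2

Δl = 0 − 2 = -2; l_i + l_f = 2.
E1 (Δl = ±1): not satisfied.
E2 (Δl = 0,±2, l_i+l_f ≥ 2): satisfied.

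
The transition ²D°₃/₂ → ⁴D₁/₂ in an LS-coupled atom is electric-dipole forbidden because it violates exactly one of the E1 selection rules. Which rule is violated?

Parity must change: odd → even — satisfied.
ΔS = 0: S: 1/2 → 3/2 — violated.
ΔL = 0, ±1 (not L=0↔0): L: 2 → 2, ΔL = +0 — satisfied.
ΔJ = 0, ±1 (not J=0↔0): J: 3/2 → 1/2, ΔJ = -1 — satisfied.

the ΔS = 0 rule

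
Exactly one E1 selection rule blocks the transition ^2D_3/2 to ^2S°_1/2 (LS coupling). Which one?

the ΔL = 0, ±1 rule

Parity must change: even → odd — satisfied.
ΔS = 0: S: 1/2 → 1/2 — satisfied.
ΔL = 0, ±1 (not L=0↔0): L: 2 → 0, ΔL = -2 — violated.
ΔJ = 0, ±1 (not J=0↔0): J: 3/2 → 1/2, ΔJ = -1 — satisfied.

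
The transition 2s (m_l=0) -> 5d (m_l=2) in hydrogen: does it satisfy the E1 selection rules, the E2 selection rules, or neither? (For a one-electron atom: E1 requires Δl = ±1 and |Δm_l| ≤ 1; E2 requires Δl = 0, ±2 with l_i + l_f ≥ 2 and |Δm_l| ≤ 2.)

E2

Δl = 2 − 0 = +2; l_i + l_f = 2.
Δm_l = +2.
E1 (Δl = ±1, |Δm_l| ≤ 1): not satisfied.
E2 (Δl = 0,±2, l_i+l_f ≥ 2, |Δm_l| ≤ 2): satisfied.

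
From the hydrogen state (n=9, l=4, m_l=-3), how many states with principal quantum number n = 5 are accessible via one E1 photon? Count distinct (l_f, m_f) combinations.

2

E1 requires Δl = ±1, so l_f ∈ {3, 5}; with 0 ≤ l_f ≤ n_f−1 = 4, the allowed l_f values are {3}.
For l_f = 3: m_f ∈ {m_i−1, m_i, m_i+1} ∩ [−3, 3] = {-3, -2} → 2 states.
Total: 2.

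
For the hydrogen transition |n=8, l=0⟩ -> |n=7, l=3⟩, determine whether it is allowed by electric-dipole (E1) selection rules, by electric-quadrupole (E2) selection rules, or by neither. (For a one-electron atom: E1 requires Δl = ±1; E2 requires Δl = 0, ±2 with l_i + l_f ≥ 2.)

Δl = 3 − 0 = +3; l_i + l_f = 3.
E1 (Δl = ±1): not satisfied.
E2 (Δl = 0,±2, l_i+l_f ≥ 2): not satisfied.

neither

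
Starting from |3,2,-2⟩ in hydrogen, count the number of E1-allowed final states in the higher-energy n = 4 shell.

E1 requires Δl = ±1, so l_f ∈ {1, 3}; with 0 ≤ l_f ≤ n_f−1 = 3, the allowed l_f values are {1, 3}.
For l_f = 1: m_f ∈ {m_i−1, m_i, m_i+1} ∩ [−1, 1] = {-1} → 1 state.
For l_f = 3: m_f ∈ {m_i−1, m_i, m_i+1} ∩ [−3, 3] = {-3, -2, -1} → 3 states.
Total: 4.

4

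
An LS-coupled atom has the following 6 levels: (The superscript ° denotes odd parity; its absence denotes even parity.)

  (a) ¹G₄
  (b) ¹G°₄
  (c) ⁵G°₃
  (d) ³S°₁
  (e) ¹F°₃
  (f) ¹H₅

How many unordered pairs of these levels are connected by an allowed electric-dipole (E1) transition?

3

(a)–(b): allowed.
(a)–(c): forbidden (ΔS).
(a)–(d): forbidden (ΔS, ΔL, ΔJ).
(a)–(e): allowed.
(a)–(f): forbidden (parity).
(b)–(c): forbidden (parity, ΔS).
(b)–(d): forbidden (parity, ΔS, ΔL, ΔJ).
(b)–(e): forbidden (parity).
(b)–(f): allowed.
(c)–(d): forbidden (parity, ΔS, ΔL, ΔJ).
(c)–(e): forbidden (parity, ΔS).
(c)–(f): forbidden (ΔS, ΔJ).
(d)–(e): forbidden (parity, ΔS, ΔL, ΔJ).
(d)–(f): forbidden (ΔS, ΔL, ΔJ).
(e)–(f): forbidden (ΔL, ΔJ).
Allowed pairs: 3 of 15.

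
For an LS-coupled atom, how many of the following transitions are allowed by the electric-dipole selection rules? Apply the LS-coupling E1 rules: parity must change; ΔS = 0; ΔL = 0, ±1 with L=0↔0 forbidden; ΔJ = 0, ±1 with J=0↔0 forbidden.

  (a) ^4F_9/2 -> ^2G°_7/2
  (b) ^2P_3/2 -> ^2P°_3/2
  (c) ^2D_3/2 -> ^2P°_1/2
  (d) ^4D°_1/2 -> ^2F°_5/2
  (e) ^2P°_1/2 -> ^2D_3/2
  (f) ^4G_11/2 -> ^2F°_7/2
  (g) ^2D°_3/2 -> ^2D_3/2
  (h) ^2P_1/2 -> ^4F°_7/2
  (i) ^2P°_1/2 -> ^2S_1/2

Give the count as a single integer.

(a) forbidden (ΔS fails)
(b) allowed
(c) allowed
(d) forbidden (parity, ΔS, ΔJ fail)
(e) allowed
(f) forbidden (ΔS, ΔJ fail)
(g) allowed
(h) forbidden (ΔS, ΔL, ΔJ fail)
(i) allowed
Total allowed: 5 of 9.

5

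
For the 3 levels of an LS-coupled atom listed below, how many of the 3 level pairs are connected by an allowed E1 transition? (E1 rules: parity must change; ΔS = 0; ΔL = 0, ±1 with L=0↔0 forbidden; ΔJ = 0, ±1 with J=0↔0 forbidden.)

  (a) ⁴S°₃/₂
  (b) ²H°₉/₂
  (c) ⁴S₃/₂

0

(a)–(b): forbidden (parity, ΔS, ΔL, ΔJ).
(a)–(c): forbidden (ΔL).
(b)–(c): forbidden (ΔS, ΔL, ΔJ).
Allowed pairs: 0 of 3.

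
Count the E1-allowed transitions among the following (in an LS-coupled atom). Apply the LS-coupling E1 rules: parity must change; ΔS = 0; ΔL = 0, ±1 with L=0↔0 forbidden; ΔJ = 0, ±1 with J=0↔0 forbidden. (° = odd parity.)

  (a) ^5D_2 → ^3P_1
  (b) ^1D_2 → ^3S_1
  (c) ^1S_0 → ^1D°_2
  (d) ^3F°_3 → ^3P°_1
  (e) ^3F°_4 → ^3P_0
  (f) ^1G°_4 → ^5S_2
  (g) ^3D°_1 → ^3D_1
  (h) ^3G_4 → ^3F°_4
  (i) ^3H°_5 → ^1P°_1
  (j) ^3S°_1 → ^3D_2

(a) forbidden (parity, ΔS fail)
(b) forbidden (parity, ΔS, ΔL fail)
(c) forbidden (ΔL, ΔJ fail)
(d) forbidden (parity, ΔL, ΔJ fail)
(e) forbidden (ΔL, ΔJ fail)
(f) forbidden (ΔS, ΔL, ΔJ fail)
(g) allowed
(h) allowed
(i) forbidden (parity, ΔS, ΔL, ΔJ fail)
(j) forbidden (ΔL fails)
Total allowed: 2 of 10.

2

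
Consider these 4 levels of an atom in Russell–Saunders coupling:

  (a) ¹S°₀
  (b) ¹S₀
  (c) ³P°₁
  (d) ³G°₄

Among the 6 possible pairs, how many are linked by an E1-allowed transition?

0

(a)–(b): forbidden (ΔL, ΔJ).
(a)–(c): forbidden (parity, ΔS).
(a)–(d): forbidden (parity, ΔS, ΔL, ΔJ).
(b)–(c): forbidden (ΔS).
(b)–(d): forbidden (ΔS, ΔL, ΔJ).
(c)–(d): forbidden (parity, ΔL, ΔJ).
Allowed pairs: 0 of 6.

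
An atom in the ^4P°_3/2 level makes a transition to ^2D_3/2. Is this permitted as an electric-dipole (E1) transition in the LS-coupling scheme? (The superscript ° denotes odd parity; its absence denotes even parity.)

forbidden

Initial level: S=3/2, L=1, J=3/2, parity odd. Final level: S=1/2, L=2, J=3/2, parity even.
Parity must change: odd → even — passes.
ΔS = 0: S: 3/2 → 1/2 — fails.
ΔL = 0, ±1 (not L=0↔0): L: 1 → 2, ΔL = +1 — passes.
ΔJ = 0, ±1 (not J=0↔0): J: 3/2 → 3/2, ΔJ = +0 — passes.
Rule(s) violated: ΔS.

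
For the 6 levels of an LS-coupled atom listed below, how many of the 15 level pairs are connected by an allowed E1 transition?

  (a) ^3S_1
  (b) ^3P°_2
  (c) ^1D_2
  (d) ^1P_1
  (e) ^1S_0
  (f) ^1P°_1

4

(a)–(b): allowed.
(a)–(c): forbidden (parity, ΔS, ΔL).
(a)–(d): forbidden (parity, ΔS).
(a)–(e): forbidden (parity, ΔS, ΔL).
(a)–(f): forbidden (ΔS).
(b)–(c): forbidden (ΔS).
(b)–(d): forbidden (ΔS).
(b)–(e): forbidden (ΔS, ΔJ).
(b)–(f): forbidden (parity, ΔS).
(c)–(d): forbidden (parity).
(c)–(e): forbidden (parity, ΔL, ΔJ).
(c)–(f): allowed.
(d)–(e): forbidden (parity).
(d)–(f): allowed.
(e)–(f): allowed.
Allowed pairs: 4 of 15.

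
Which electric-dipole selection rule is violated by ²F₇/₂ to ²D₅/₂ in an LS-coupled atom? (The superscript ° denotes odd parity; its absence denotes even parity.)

parity

ΔJ = 0, ±1 (not J=0↔0): J: 7/2 → 5/2, ΔJ = -1 — ok.
ΔL = 0, ±1 (not L=0↔0): L: 3 → 2, ΔL = -1 — ok.
ΔS = 0: S: 1/2 → 1/2 — ok.
Parity must change: even → even — fails.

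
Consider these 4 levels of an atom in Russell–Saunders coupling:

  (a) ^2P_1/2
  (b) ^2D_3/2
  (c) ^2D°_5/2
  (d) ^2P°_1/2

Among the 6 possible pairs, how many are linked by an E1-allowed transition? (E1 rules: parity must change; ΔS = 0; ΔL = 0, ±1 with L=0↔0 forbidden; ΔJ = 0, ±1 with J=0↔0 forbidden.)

3

(a)–(b): forbidden (parity).
(a)–(c): forbidden (ΔJ).
(a)–(d): allowed.
(b)–(c): allowed.
(b)–(d): allowed.
(c)–(d): forbidden (parity, ΔJ).
Allowed pairs: 3 of 6.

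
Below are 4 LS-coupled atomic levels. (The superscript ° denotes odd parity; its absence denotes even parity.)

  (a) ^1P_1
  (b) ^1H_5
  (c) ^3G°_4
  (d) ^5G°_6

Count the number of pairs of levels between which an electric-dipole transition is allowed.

0

(a)–(b): forbidden (parity, ΔL, ΔJ).
(a)–(c): forbidden (ΔS, ΔL, ΔJ).
(a)–(d): forbidden (ΔS, ΔL, ΔJ).
(b)–(c): forbidden (ΔS).
(b)–(d): forbidden (ΔS).
(c)–(d): forbidden (parity, ΔS, ΔJ).
Allowed pairs: 0 of 6.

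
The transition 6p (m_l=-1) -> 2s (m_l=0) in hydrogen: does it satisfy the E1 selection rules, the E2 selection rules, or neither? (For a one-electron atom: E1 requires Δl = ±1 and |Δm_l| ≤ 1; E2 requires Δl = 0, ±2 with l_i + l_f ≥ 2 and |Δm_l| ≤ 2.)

E1

Δl = 0 − 1 = -1; l_i + l_f = 1.
Δm_l = +1.
E1 (Δl = ±1, |Δm_l| ≤ 1): satisfied.
E2 (Δl = 0,±2, l_i+l_f ≥ 2, |Δm_l| ≤ 2): not satisfied.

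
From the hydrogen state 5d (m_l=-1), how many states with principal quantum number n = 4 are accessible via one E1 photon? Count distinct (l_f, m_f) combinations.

E1 requires Δl = ±1, so l_f ∈ {1, 3}; with 0 ≤ l_f ≤ n_f−1 = 3, the allowed l_f values are {1, 3}.
For l_f = 1: m_f ∈ {m_i−1, m_i, m_i+1} ∩ [−1, 1] = {-1, 0} → 2 states.
For l_f = 3: m_f ∈ {m_i−1, m_i, m_i+1} ∩ [−3, 3] = {-2, -1, 0} → 3 states.
Total: 5.

5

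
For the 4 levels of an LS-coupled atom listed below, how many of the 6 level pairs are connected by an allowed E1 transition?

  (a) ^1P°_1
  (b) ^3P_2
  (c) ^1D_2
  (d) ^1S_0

2

(a)–(b): forbidden (ΔS).
(a)–(c): allowed.
(a)–(d): allowed.
(b)–(c): forbidden (parity, ΔS).
(b)–(d): forbidden (parity, ΔS, ΔJ).
(c)–(d): forbidden (parity, ΔL, ΔJ).
Allowed pairs: 2 of 6.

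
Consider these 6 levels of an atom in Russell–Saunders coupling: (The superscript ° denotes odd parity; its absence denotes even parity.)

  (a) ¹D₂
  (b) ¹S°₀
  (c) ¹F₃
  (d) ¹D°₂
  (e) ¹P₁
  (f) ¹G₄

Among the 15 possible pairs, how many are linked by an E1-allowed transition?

4

(a)–(b): forbidden (ΔL, ΔJ).
(a)–(c): forbidden (parity).
(a)–(d): allowed.
(a)–(e): forbidden (parity).
(a)–(f): forbidden (parity, ΔL, ΔJ).
(b)–(c): forbidden (ΔL, ΔJ).
(b)–(d): forbidden (parity, ΔL, ΔJ).
(b)–(e): allowed.
(b)–(f): forbidden (ΔL, ΔJ).
(c)–(d): allowed.
(c)–(e): forbidden (parity, ΔL, ΔJ).
(c)–(f): forbidden (parity).
(d)–(e): allowed.
(d)–(f): forbidden (ΔL, ΔJ).
(e)–(f): forbidden (parity, ΔL, ΔJ).
Allowed pairs: 4 of 15.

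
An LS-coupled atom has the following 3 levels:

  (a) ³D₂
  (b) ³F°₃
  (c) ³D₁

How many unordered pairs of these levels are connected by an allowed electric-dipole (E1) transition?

1

(a)–(b): allowed.
(a)–(c): forbidden (parity).
(b)–(c): forbidden (ΔJ).
Allowed pairs: 1 of 3.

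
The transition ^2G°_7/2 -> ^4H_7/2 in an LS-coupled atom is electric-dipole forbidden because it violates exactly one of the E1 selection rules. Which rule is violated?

the ΔS = 0 rule

Initial level: S=1/2, L=4, J=7/2, parity odd. Final level: S=3/2, L=5, J=7/2, parity even.
Parity must change: odd → even — passes.
ΔS = 0: S: 1/2 → 3/2 — fails.
ΔL = 0, ±1 (not L=0↔0): L: 4 → 5, ΔL = +1 — passes.
ΔJ = 0, ±1 (not J=0↔0): J: 7/2 → 7/2, ΔJ = +0 — passes.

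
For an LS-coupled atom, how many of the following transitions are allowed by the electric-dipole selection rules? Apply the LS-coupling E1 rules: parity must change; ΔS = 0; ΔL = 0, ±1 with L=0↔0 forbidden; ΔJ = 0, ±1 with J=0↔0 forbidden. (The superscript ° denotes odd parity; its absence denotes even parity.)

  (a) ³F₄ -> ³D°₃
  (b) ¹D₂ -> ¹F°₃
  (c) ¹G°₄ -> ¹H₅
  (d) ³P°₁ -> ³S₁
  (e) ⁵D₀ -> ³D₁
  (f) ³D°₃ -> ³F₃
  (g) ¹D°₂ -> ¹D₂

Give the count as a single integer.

(a) allowed
(b) allowed
(c) allowed
(d) allowed
(e) forbidden (parity, ΔS fail)
(f) allowed
(g) allowed
Total allowed: 6 of 7.

6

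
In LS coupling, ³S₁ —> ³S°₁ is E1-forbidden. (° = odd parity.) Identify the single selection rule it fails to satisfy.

the L=0 ↔ L=0 exclusion

ΔS = 0: S: 1 → 1 — satisfied.
ΔL = 0, ±1 (not L=0↔0): L: 0 → 0, ΔL = +0 — violated.
Parity must change: even → odd — satisfied.
ΔJ = 0, ±1 (not J=0↔0): J: 1 → 1, ΔJ = +0 — satisfied.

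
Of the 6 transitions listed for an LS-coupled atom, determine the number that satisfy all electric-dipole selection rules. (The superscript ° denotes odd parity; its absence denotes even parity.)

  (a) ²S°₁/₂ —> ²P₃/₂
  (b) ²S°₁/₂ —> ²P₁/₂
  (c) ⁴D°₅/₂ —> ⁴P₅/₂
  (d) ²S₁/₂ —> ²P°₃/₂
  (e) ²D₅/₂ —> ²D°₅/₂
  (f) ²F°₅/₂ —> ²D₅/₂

(a) allowed
(b) allowed
(c) allowed
(d) allowed
(e) allowed
(f) allowed
Total allowed: 6 of 6.

6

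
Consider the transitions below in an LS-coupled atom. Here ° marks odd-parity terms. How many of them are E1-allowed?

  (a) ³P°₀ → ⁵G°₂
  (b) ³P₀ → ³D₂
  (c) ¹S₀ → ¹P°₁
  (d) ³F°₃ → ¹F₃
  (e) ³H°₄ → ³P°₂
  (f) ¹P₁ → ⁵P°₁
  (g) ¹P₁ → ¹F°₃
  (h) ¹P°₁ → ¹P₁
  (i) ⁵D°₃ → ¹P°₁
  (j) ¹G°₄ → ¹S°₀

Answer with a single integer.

2

(a) forbidden (parity, ΔS, ΔL, ΔJ fail)
(b) forbidden (parity, ΔJ fail)
(c) allowed
(d) forbidden (ΔS fails)
(e) forbidden (parity, ΔL, ΔJ fail)
(f) forbidden (ΔS fails)
(g) forbidden (ΔL, ΔJ fail)
(h) allowed
(i) forbidden (parity, ΔS, ΔJ fail)
(j) forbidden (parity, ΔL, ΔJ fail)
Total allowed: 2 of 10.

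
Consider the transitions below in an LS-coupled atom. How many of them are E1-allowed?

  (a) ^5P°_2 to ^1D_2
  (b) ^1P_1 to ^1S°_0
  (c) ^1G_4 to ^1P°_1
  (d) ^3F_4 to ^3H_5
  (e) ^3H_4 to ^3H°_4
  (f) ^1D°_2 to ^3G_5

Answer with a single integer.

(a) forbidden (ΔS fails)
(b) allowed
(c) forbidden (ΔL, ΔJ fail)
(d) forbidden (parity, ΔL fail)
(e) allowed
(f) forbidden (ΔS, ΔL, ΔJ fail)
Total allowed: 2 of 6.

2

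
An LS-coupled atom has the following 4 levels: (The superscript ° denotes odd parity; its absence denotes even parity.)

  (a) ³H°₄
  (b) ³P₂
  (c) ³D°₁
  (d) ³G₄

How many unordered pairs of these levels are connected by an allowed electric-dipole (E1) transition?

2

(a)–(b): forbidden (ΔL, ΔJ).
(a)–(c): forbidden (parity, ΔL, ΔJ).
(a)–(d): allowed.
(b)–(c): allowed.
(b)–(d): forbidden (parity, ΔL, ΔJ).
(c)–(d): forbidden (ΔL, ΔJ).
Allowed pairs: 2 of 6.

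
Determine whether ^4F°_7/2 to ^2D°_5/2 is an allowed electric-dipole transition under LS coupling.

forbidden

Initial level: S=3/2, L=3, J=7/2, parity odd. Final level: S=1/2, L=2, J=5/2, parity odd.
Parity must change: odd → odd — fails.
ΔS = 0: S: 3/2 → 1/2 — fails.
ΔL = 0, ±1 (not L=0↔0): L: 3 → 2, ΔL = -1 — ok.
ΔJ = 0, ±1 (not J=0↔0): J: 7/2 → 5/2, ΔJ = -1 — ok.
Rule(s) violated: parity, ΔS.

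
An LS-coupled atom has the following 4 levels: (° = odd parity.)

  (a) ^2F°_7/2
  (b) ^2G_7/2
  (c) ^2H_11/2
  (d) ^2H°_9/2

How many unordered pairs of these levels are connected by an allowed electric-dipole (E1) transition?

3

(a)–(b): allowed.
(a)–(c): forbidden (ΔL, ΔJ).
(a)–(d): forbidden (parity, ΔL).
(b)–(c): forbidden (parity, ΔJ).
(b)–(d): allowed.
(c)–(d): allowed.
Allowed pairs: 3 of 6.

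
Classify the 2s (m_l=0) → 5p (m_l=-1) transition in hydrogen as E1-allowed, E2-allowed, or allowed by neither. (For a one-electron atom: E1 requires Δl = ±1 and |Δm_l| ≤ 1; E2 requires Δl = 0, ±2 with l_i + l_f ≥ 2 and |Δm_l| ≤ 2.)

E1

Δl = 1 − 0 = +1; l_i + l_f = 1.
Δm_l = -1.
E1 (Δl = ±1, |Δm_l| ≤ 1): satisfied.
E2 (Δl = 0,±2, l_i+l_f ≥ 2, |Δm_l| ≤ 2): not satisfied.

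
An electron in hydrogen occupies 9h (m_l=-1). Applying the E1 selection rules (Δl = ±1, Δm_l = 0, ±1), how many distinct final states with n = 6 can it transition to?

3

E1 requires Δl = ±1, so l_f ∈ {4, 6}; with 0 ≤ l_f ≤ n_f−1 = 5, the allowed l_f values are {4}.
For l_f = 4: m_f ∈ {m_i−1, m_i, m_i+1} ∩ [−4, 4] = {-2, -1, 0} → 3 states.
Total: 3.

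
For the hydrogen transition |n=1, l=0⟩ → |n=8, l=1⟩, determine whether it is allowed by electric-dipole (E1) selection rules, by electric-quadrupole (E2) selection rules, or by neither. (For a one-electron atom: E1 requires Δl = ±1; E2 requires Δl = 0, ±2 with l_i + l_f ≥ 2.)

E1

Δl = 1 − 0 = +1; l_i + l_f = 1.
E1 (Δl = ±1): satisfied.
E2 (Δl = 0,±2, l_i+l_f ≥ 2): not satisfied.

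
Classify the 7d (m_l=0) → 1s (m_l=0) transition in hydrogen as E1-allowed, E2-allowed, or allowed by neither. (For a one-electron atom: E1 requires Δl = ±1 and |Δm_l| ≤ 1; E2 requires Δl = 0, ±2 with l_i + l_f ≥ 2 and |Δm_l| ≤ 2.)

Δl = 0 − 2 = -2; l_i + l_f = 2.
Δm_l = +0.
E1 (Δl = ±1, |Δm_l| ≤ 1): not satisfied.
E2 (Δl = 0,±2, l_i+l_f ≥ 2, |Δm_l| ≤ 2): satisfied.

E2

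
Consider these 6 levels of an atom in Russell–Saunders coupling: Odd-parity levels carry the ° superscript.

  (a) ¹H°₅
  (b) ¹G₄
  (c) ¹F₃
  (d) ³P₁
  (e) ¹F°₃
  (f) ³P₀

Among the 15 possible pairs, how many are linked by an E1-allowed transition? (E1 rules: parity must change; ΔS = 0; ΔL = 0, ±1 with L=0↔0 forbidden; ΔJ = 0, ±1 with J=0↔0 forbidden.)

(a)–(b): allowed.
(a)–(c): forbidden (ΔL, ΔJ).
(a)–(d): forbidden (ΔS, ΔL, ΔJ).
(a)–(e): forbidden (parity, ΔL, ΔJ).
(a)–(f): forbidden (ΔS, ΔL, ΔJ).
(b)–(c): forbidden (parity).
(b)–(d): forbidden (parity, ΔS, ΔL, ΔJ).
(b)–(e): allowed.
(b)–(f): forbidden (parity, ΔS, ΔL, ΔJ).
(c)–(d): forbidden (parity, ΔS, ΔL, ΔJ).
(c)–(e): allowed.
(c)–(f): forbidden (parity, ΔS, ΔL, ΔJ).
(d)–(e): forbidden (ΔS, ΔL, ΔJ).
(d)–(f): forbidden (parity).
(e)–(f): forbidden (ΔS, ΔL, ΔJ).
Allowed pairs: 3 of 15.

3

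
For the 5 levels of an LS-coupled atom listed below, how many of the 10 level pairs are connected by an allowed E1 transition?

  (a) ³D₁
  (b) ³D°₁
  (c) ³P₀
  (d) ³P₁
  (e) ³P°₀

5

(a)–(b): allowed.
(a)–(c): forbidden (parity).
(a)–(d): forbidden (parity).
(a)–(e): allowed.
(b)–(c): allowed.
(b)–(d): allowed.
(b)–(e): forbidden (parity).
(c)–(d): forbidden (parity).
(c)–(e): forbidden (ΔJ).
(d)–(e): allowed.
Allowed pairs: 5 of 10.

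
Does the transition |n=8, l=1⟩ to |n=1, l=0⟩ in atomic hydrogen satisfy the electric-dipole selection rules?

allowed

Δl = 0 − 1 = -1; the E1 rule Δl = ±1 is satisfied.
All E1 selection rules are satisfied.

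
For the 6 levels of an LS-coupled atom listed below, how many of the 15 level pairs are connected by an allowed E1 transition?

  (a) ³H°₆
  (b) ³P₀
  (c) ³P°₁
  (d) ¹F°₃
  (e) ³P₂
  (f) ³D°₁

4

(a)–(b): forbidden (ΔL, ΔJ).
(a)–(c): forbidden (parity, ΔL, ΔJ).
(a)–(d): forbidden (parity, ΔS, ΔL, ΔJ).
(a)–(e): forbidden (ΔL, ΔJ).
(a)–(f): forbidden (parity, ΔL, ΔJ).
(b)–(c): allowed.
(b)–(d): forbidden (ΔS, ΔL, ΔJ).
(b)–(e): forbidden (parity, ΔJ).
(b)–(f): allowed.
(c)–(d): forbidden (parity, ΔS, ΔL, ΔJ).
(c)–(e): allowed.
(c)–(f): forbidden (parity).
(d)–(e): forbidden (ΔS, ΔL).
(d)–(f): forbidden (parity, ΔS, ΔJ).
(e)–(f): allowed.
Allowed pairs: 4 of 15.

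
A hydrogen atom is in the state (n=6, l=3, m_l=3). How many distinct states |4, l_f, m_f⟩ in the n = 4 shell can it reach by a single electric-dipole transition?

E1 requires Δl = ±1, so l_f ∈ {2, 4}; with 0 ≤ l_f ≤ n_f−1 = 3, the allowed l_f values are {2}.
For l_f = 2: m_f ∈ {m_i−1, m_i, m_i+1} ∩ [−2, 2] = {2} → 1 state.
Total: 1.

1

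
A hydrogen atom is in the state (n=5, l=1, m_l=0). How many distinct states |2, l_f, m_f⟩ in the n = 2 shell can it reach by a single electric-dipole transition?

E1 requires Δl = ±1, so l_f ∈ {0, 2}; with 0 ≤ l_f ≤ n_f−1 = 1, the allowed l_f values are {0}.
For l_f = 0: m_f ∈ {m_i−1, m_i, m_i+1} ∩ [−0, 0] = {0} → 1 state.
Total: 1.

1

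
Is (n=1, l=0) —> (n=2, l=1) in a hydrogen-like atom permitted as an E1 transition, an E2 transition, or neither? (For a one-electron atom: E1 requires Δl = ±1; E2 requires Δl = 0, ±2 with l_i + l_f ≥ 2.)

E1

Δl = 1 − 0 = +1; l_i + l_f = 1.
E1 (Δl = ±1): satisfied.
E2 (Δl = 0,±2, l_i+l_f ≥ 2): not satisfied.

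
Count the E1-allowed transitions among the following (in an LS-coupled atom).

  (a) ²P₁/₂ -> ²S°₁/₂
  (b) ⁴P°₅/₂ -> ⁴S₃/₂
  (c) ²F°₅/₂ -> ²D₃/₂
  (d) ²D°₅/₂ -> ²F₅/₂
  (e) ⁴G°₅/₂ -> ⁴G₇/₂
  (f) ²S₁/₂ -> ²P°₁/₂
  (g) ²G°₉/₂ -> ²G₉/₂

(a) allowed
(b) allowed
(c) allowed
(d) allowed
(e) allowed
(f) allowed
(g) allowed
Total allowed: 7 of 7.

7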